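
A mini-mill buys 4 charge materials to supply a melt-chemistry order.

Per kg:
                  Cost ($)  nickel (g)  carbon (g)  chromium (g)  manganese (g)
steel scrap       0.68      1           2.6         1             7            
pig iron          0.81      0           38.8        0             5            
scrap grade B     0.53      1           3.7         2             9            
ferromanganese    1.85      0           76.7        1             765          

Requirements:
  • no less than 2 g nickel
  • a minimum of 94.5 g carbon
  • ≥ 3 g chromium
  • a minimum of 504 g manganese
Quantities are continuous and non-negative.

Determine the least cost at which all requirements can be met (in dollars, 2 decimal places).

$3.03

Let x1 = kg of steel scrap, x2 = kg of pig iron, x3 = kg of scrap grade B, x4 = kg of ferromanganese.
Minimize 0.68x1 + 0.81x2 + 0.53x3 + 1.85x4 with:
  1x1 + 1x3 ≥ 2   (nickel)
  2.6x1 + 38.8x2 + 3.7x3 + 76.7x4 ≥ 94.5   (carbon)
  1x1 + 2x3 + 1x4 ≥ 3   (chromium)
  7x1 + 5x2 + 9x3 + 765x4 ≥ 504   (manganese)
  x1, x2, x3, x4 ≥ 0.
The minimum-cost mix takes nothing from steel scrap — only pig iron, scrap grade B, ferromanganese. There the nickel, carbon, manganese constraints are tight.
Optimal quantities: pig iron = 1.002 kg, scrap grade B = 2 kg, ferromanganese = 0.6287 kg.
Hence cost = 0.81·1.002 + 0.53·2 + 1.85·0.6287 = $3.0347.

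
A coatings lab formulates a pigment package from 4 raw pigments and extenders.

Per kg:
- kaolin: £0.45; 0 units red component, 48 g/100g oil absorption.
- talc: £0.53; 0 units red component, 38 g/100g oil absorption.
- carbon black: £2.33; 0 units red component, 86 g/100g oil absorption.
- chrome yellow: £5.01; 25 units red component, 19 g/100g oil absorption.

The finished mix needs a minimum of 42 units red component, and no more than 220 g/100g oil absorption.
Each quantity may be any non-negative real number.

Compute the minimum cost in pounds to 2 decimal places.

Let x1 = kg of kaolin, x2 = kg of talc, x3 = kg of carbon black, x4 = kg of chrome yellow.
min 0.45x1 + 0.53x2 + 2.33x3 + 5.01x4 with:
  25x4 ≥ 42   (red component)
  48x1 + 38x2 + 86x3 + 19x4 ≤ 220   (oil absorption)
  x1, x2, x3, x4 ≥ 0.
The minimum-cost mix takes nothing from kaolin, talc, carbon black — only chrome yellow. The red component requirement is met with equality.
So chrome yellow = 1.68 kg.
Cost = 5.01·1.68 = 8.4168.

£8.42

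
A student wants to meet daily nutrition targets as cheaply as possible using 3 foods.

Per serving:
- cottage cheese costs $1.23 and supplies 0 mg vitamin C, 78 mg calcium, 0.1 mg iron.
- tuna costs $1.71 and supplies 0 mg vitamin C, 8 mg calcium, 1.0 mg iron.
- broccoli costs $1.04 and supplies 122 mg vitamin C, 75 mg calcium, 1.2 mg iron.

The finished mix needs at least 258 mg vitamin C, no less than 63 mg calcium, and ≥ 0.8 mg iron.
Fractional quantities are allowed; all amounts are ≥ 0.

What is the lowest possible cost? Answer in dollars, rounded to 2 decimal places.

$2.20

Let x1 = servings of cottage cheese, x2 = servings of tuna, x3 = servings of broccoli.
min 1.23x1 + 1.71x2 + 1.04x3 with:
  122x3 ≥ 258   (vitamin C)
  78x1 + 8x2 + 75x3 ≥ 63   (calcium)
  0.1x1 + 1x2 + 1.2x3 ≥ 0.8   (iron)
  x1, x2, x3 ≥ 0.
The optimal basis is {broccoli}; cottage cheese, tuna drop out. The vitamin C requirement is met with equality.
Optimal quantities: broccoli = 2.115 servings.
Cost = 1.04·2.115 = 2.1996.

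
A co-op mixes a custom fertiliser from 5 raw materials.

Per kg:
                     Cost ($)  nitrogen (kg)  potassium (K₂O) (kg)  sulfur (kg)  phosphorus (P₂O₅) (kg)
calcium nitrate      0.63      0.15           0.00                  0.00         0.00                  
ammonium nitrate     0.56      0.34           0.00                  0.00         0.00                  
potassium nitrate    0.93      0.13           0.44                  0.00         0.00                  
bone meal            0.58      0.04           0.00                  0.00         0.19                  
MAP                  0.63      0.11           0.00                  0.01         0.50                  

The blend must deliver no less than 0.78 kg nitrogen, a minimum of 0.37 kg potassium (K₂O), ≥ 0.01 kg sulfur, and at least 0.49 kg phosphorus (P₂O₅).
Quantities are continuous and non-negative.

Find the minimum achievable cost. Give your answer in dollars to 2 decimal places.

$2.34

Let x1 = kg of calcium nitrate, x2 = kg of ammonium nitrate, x3 = kg of potassium nitrate, x4 = kg of bone meal, x5 = kg of MAP.
Minimise 0.63x1 + 0.56x2 + 0.93x3 + 0.58x4 + 0.63x5 s.t.:
  0.15x1 + 0.34x2 + 0.13x3 + 0.04x4 + 0.11x5 ≥ 0.78   (nitrogen)
  0.44x3 ≥ 0.37   (potassium (K₂O))
  0.01x5 ≥ 0.01   (sulfur)
  0.19x4 + 0.5x5 ≥ 0.49   (phosphorus (P₂O₅))
  x1, x2, x3, x4, x5 ≥ 0.
The optimal basis is {ammonium nitrate, potassium nitrate, MAP}; calcium nitrate, bone meal drop out. There the nitrogen, potassium (K₂O), sulfur constraints are tight.
That vertex is x2 = 1.649, x3 = 0.8409, x5 = 1.
Hence cost = 0.56·1.649 + 0.93·0.8409 + 0.63·1 = $2.3355.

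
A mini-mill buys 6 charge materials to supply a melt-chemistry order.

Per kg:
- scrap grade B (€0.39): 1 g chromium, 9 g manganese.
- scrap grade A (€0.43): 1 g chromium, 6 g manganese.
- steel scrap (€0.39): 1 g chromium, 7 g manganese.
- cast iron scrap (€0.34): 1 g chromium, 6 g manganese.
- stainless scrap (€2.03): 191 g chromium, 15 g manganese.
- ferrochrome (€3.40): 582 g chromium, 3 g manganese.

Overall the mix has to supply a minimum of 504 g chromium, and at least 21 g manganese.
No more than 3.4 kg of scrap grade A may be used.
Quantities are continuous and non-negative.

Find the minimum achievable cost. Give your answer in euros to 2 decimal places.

€3.73

Treat it as an LP. Let x1 = kg of scrap grade B, x2 = kg of scrap grade A, x3 = kg of steel scrap, x4 = kg of cast iron scrap, x5 = kg of stainless scrap, x6 = kg of ferrochrome.
Minimise 0.39x1 + 0.43x2 + 0.39x3 + 0.34x4 + 2.03x5 + 3.4x6 with:
  1x1 + 1x2 + 1x3 + 1x4 + 191x5 + 582x6 ≥ 504   (chromium)
  9x1 + 6x2 + 7x3 + 6x4 + 15x5 + 3x6 ≥ 21   (manganese)
  x2 ≤ 3.4
  x1, x2, x3, x4, x5, x6 ≥ 0.
At the optimum only scrap grade B, ferrochrome are positive (scrap grade A, steel scrap, cast iron scrap, stainless scrap = 0). There the chromium and manganese constraints are tight.
So scrap grade B = 2.046 kg, ferrochrome = 0.8625 kg.
Hence cost = 0.39·2.046 + 3.4·0.8625 = €3.7304.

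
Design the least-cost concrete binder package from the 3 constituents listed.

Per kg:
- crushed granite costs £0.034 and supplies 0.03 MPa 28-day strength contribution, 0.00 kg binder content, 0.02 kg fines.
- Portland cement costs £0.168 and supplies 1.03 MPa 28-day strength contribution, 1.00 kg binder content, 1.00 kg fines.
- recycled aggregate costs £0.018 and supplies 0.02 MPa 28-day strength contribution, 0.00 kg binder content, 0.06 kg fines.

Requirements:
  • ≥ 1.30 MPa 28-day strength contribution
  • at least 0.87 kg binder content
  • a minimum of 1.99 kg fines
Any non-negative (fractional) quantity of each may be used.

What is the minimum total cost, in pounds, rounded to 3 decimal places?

£0.334

Set it up as a linear program. Let x1 = kg of crushed granite, x2 = kg of Portland cement, x3 = kg of recycled aggregate.
Minimize 0.034x1 + 0.168x2 + 0.018x3 subject to:
  0.03x1 + 1.03x2 + 0.02x3 ≥ 1.3   (28-day strength contribution)
  1x2 ≥ 0.87   (binder content)
  0.02x1 + 1x2 + 0.06x3 ≥ 1.99   (fines)
  x1, x2, x3 ≥ 0.
At the optimum only Portland cement is positive (crushed granite, recycled aggregate = 0). Binding constraint: fines.
That vertex is x2 = 1.99.
Objective = 0.168·1.99 = 0.33432.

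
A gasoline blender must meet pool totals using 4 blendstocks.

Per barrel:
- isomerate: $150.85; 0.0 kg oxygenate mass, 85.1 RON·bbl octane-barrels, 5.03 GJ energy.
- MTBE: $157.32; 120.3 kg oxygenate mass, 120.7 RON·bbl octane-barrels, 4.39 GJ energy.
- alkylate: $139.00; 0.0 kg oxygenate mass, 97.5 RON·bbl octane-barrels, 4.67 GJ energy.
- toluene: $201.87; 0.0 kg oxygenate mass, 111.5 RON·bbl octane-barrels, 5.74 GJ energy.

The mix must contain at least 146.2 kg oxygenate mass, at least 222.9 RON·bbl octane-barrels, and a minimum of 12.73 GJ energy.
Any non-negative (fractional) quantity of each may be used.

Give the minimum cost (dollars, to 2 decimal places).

Let x1 = barrels of isomerate, x2 = barrels of MTBE, x3 = barrels of alkylate, x4 = barrels of toluene.
Minimise 150.85x1 + 157.32x2 + 139x3 + 201.87x4 s.t.:
  120.3x2 ≥ 146.2   (oxygenate mass)
  85.1x1 + 120.7x2 + 97.5x3 + 111.5x4 ≥ 222.9   (octane-barrels)
  5.03x1 + 4.39x2 + 4.67x3 + 5.74x4 ≥ 12.73   (energy)
  x1, x2, x3, x4 ≥ 0.
At the optimum only MTBE, alkylate are positive (isomerate, toluene = 0). The oxygenate mass and energy requirements are met with equality.
Optimal quantities: MTBE = 1.2153 barrels, alkylate = 1.58348 barrels.
Cost = 157.32·1.2153 + 139·1.58348 = 411.2947.

$411.29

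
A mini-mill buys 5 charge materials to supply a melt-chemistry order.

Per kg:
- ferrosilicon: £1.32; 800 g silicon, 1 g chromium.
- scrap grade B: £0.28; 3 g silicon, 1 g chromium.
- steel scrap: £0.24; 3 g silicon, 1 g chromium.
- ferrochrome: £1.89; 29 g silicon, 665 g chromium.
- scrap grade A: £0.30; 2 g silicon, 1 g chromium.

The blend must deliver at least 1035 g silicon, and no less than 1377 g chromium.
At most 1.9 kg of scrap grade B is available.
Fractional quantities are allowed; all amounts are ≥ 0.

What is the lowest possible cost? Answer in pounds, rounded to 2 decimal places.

Let x1 = kg of ferrosilicon, x2 = kg of scrap grade B, x3 = kg of steel scrap, x4 = kg of ferrochrome, x5 = kg of scrap grade A.
min 1.32x1 + 0.28x2 + 0.24x3 + 1.89x4 + 0.3x5 s.t.:
  800x1 + 3x2 + 3x3 + 29x4 + 2x5 ≥ 1035   (silicon)
  1x1 + 1x2 + 1x3 + 665x4 + 1x5 ≥ 1377   (chromium)
  x2 ≤ 1.9
  x1, x2, x3, x4, x5 ≥ 0.
The minimum-cost mix takes nothing from scrap grade B, steel scrap, scrap grade A — only ferrosilicon, ferrochrome. Binding constraints: silicon and chromium.
Solving gives x1 = 1.219, x4 = 2.069.
Total cost: 1.32·1.219 + 1.89·2.069 = 5.5195.

£5.52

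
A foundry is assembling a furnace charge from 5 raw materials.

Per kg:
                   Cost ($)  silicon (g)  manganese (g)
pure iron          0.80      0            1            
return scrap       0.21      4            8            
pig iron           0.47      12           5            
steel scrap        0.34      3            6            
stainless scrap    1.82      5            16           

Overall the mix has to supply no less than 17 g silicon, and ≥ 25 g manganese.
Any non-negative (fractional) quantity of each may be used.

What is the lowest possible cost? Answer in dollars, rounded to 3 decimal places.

Let x1 = kg of pure iron, x2 = kg of return scrap, x3 = kg of pig iron, x4 = kg of steel scrap, x5 = kg of stainless scrap.
Minimise 0.8x1 + 0.21x2 + 0.47x3 + 0.34x4 + 1.82x5 subject to:
  4x2 + 12x3 + 3x4 + 5x5 ≥ 17   (silicon)
  1x1 + 8x2 + 5x3 + 6x4 + 16x5 ≥ 25   (manganese)
  x1, x2, x3, x4, x5 ≥ 0.
The minimum-cost mix takes nothing from pure iron, steel scrap, stainless scrap — only return scrap, pig iron. There the silicon and manganese constraints are tight.
So return scrap = 2.829 kg, pig iron = 0.4737 kg.
Objective = 0.21·2.829 + 0.47·0.4737 = 0.81673.

$0.817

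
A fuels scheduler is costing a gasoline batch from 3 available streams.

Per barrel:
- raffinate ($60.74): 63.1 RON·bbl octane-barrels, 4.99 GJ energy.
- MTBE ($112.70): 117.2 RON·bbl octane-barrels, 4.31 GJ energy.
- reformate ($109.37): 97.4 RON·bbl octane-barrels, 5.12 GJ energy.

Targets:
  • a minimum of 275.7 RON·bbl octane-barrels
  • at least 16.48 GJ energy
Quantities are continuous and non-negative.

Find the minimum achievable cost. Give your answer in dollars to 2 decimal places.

Let x1 = barrels of raffinate, x2 = barrels of MTBE, x3 = barrels of reformate.
min 60.74x1 + 112.7x2 + 109.37x3 subject to:
  63.1x1 + 117.2x2 + 97.4x3 ≥ 275.7   (octane-barrels)
  4.99x1 + 4.31x2 + 5.12x3 ≥ 16.48   (energy)
  x1, x2, x3 ≥ 0.
The cheapest feasible vertex uses only raffinate, MTBE; reformate is not used. Binding constraints: octane-barrels and energy.
Solving gives x1 = 2.37542, x2 = 1.07348.
Cost = 60.74·2.37542 + 112.7·1.07348 = 265.2642.

$265.26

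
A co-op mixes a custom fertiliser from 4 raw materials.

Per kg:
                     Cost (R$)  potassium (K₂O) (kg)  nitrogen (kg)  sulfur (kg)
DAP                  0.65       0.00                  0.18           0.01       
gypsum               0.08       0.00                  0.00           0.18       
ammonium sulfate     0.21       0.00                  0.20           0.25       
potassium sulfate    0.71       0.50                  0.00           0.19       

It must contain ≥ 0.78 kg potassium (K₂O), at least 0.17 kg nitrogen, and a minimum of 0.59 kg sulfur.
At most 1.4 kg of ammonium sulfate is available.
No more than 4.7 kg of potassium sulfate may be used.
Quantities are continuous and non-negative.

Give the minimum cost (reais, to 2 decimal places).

R$1.32

Let x1 = kg of DAP, x2 = kg of gypsum, x3 = kg of ammonium sulfate, x4 = kg of potassium sulfate.
Minimize 0.65x1 + 0.08x2 + 0.21x3 + 0.71x4 s.t.:
  0.5x4 ≥ 0.78   (potassium (K₂O))
  0.18x1 + 0.2x3 ≥ 0.17   (nitrogen)
  0.01x1 + 0.18x2 + 0.25x3 + 0.19x4 ≥ 0.59   (sulfur)
  x3 ≤ 1.4
  x4 ≤ 4.7
  x1, x2, x3, x4 ≥ 0.
The minimum-cost mix takes nothing from DAP — only gypsum, ammonium sulfate, potassium sulfate. There the potassium (K₂O), nitrogen, sulfur constraints are tight.
Solving gives x2 = 0.4506, x3 = 0.85, x4 = 1.56.
Total cost: 0.08·0.4506 + 0.21·0.85 + 0.71·1.56 = 1.3221.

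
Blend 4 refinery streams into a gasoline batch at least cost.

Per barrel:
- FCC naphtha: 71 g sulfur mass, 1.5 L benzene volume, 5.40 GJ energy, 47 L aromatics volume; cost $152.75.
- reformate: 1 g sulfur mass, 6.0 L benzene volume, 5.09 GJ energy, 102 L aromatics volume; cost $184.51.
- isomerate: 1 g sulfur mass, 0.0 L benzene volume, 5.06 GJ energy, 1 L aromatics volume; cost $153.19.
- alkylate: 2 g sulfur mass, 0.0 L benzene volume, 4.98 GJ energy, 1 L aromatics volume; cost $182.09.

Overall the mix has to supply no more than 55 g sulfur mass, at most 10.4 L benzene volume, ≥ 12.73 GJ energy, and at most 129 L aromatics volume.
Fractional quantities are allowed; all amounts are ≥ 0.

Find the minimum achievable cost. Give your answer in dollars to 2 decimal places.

Let x1 = barrels of FCC naphtha, x2 = barrels of reformate, x3 = barrels of isomerate, x4 = barrels of alkylate.
Minimise 152.75x1 + 184.51x2 + 153.19x3 + 182.09x4 with:
  71x1 + 1x2 + 1x3 + 2x4 ≤ 55   (sulfur mass)
  1.5x1 + 6x2 ≤ 10.4   (benzene volume)
  5.4x1 + 5.09x2 + 5.06x3 + 4.98x4 ≥ 12.73   (energy)
  47x1 + 102x2 + 1x3 + 1x4 ≤ 129   (aromatics volume)
  x1, x2, x3, x4 ≥ 0.
The cheapest feasible vertex uses only FCC naphtha, isomerate; reformate, alkylate are not used. The sulfur mass and energy requirements are met with equality.
That vertex is x1 = 0.75049, x3 = 1.7149.
Objective = 152.75·0.75049 + 153.19·1.7149 = 377.3429.

$377.34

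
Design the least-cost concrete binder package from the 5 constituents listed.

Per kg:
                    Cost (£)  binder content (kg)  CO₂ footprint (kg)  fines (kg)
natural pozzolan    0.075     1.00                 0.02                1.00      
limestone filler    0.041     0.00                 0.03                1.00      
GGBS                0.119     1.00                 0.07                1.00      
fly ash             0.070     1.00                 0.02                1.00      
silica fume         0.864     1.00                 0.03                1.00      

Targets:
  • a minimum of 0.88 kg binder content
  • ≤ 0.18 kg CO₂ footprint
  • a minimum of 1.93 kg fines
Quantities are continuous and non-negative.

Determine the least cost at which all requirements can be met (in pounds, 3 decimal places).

£0.105

Let x1 = kg of natural pozzolan, x2 = kg of limestone filler, x3 = kg of GGBS, x4 = kg of fly ash, x5 = kg of silica fume.
Minimise 0.075x1 + 0.041x2 + 0.119x3 + 0.07x4 + 0.864x5 with:
  1x1 + 1x3 + 1x4 + 1x5 ≥ 0.88   (binder content)
  0.02x1 + 0.03x2 + 0.07x3 + 0.02x4 + 0.03x5 ≤ 0.18   (CO₂ footprint)
  1x1 + 1x2 + 1x3 + 1x4 + 1x5 ≥ 1.93   (fines)
  x1, x2, x3, x4, x5 ≥ 0.
The minimum-cost mix takes nothing from natural pozzolan, GGBS, silica fume — only limestone filler, fly ash. The binder content and fines requirements are met with equality.
Optimal quantities: limestone filler = 1.05 kg, fly ash = 0.88 kg.
Objective = 0.041·1.05 + 0.07·0.88 = 0.10465.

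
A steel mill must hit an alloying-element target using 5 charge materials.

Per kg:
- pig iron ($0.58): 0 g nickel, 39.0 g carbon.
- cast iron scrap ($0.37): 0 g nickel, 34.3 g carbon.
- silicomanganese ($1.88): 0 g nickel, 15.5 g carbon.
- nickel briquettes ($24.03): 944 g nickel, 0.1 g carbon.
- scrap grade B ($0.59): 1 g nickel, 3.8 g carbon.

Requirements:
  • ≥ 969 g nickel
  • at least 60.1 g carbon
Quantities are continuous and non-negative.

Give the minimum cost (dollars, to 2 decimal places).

$25.31

Let x1 = kg of pig iron, x2 = kg of cast iron scrap, x3 = kg of silicomanganese, x4 = kg of nickel briquettes, x5 = kg of scrap grade B.
min 0.58x1 + 0.37x2 + 1.88x3 + 24.03x4 + 0.59x5 with:
  944x4 + 1x5 ≥ 969   (nickel)
  39x1 + 34.3x2 + 15.5x3 + 0.1x4 + 3.8x5 ≥ 60.1   (carbon)
  x1, x2, x3, x4, x5 ≥ 0.
At the optimum only cast iron scrap, nickel briquettes are positive (pig iron, silicomanganese, scrap grade B = 0). The nickel and carbon requirements are met with equality.
So cast iron scrap = 1.7492 kg, nickel briquettes = 1.0265 kg.
Objective = 0.37·1.7492 + 24.03·1.0265 = 25.3140.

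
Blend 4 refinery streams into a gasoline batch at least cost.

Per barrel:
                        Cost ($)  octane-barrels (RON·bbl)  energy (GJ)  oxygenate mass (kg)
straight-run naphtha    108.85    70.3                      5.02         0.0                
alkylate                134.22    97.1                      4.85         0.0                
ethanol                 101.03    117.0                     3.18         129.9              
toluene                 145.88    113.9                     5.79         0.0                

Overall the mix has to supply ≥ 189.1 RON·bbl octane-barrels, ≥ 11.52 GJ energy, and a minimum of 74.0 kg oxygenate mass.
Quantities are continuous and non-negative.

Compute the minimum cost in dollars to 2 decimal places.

This is a linear program. Let x1 = barrels of straight-run naphtha, x2 = barrels of alkylate, x3 = barrels of ethanol, x4 = barrels of toluene.
min 108.85x1 + 134.22x2 + 101.03x3 + 145.88x4 s.t.:
  70.3x1 + 97.1x2 + 117x3 + 113.9x4 ≥ 189.1   (octane-barrels)
  5.02x1 + 4.85x2 + 3.18x3 + 5.79x4 ≥ 11.52   (energy)
  129.9x3 ≥ 74   (oxygenate mass)
  x1, x2, x3, x4 ≥ 0.
The optimal basis is {straight-run naphtha, ethanol}; alkylate, toluene drop out. The energy and oxygenate mass requirements are met with equality.
Optimal quantities: straight-run naphtha = 1.93395 barrels, ethanol = 0.569669 barrels.
Objective = 108.85·1.93395 + 101.03·0.569669 = 268.0641.

$268.06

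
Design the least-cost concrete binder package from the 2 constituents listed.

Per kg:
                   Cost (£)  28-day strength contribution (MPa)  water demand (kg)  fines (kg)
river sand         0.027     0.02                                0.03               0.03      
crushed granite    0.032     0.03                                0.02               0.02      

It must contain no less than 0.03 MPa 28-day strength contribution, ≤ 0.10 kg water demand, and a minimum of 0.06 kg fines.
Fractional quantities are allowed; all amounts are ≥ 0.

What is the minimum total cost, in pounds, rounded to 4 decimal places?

£0.0540

Let x1 = kg of river sand, x2 = kg of crushed granite.
Minimise 0.027x1 + 0.032x2 s.t.:
  0.02x1 + 0.03x2 ≥ 0.03   (28-day strength contribution)
  0.03x1 + 0.02x2 ≤ 0.1   (water demand)
  0.03x1 + 0.02x2 ≥ 0.06   (fines)
  x1, x2 ≥ 0.
At the optimum only river sand is positive (crushed granite = 0). The fines requirement is met with equality.
Solving gives x1 = 2.
Hence cost = 0.027·2 = £0.054000.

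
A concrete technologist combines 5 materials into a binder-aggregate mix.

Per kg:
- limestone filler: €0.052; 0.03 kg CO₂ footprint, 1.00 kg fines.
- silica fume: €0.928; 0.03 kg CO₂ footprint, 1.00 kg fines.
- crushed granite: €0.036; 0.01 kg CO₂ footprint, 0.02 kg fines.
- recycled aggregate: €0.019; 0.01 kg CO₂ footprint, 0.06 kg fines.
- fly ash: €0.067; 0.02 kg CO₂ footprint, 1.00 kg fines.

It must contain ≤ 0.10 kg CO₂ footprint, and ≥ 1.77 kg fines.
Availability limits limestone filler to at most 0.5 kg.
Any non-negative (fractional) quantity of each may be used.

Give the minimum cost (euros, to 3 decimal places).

Set it up as a linear program. Let x1 = kg of limestone filler, x2 = kg of silica fume, x3 = kg of crushed granite, x4 = kg of recycled aggregate, x5 = kg of fly ash.
min 0.052x1 + 0.928x2 + 0.036x3 + 0.019x4 + 0.067x5 with:
  0.03x1 + 0.03x2 + 0.01x3 + 0.01x4 + 0.02x5 ≤ 0.1   (CO₂ footprint)
  1x1 + 1x2 + 0.02x3 + 0.06x4 + 1x5 ≥ 1.77   (fines)
  x1 ≤ 0.5
  x1, x2, x3, x4, x5 ≥ 0.
The minimum-cost mix takes nothing from silica fume, crushed granite, recycled aggregate — only limestone filler, fly ash. There the fines and the limestone filler cap constraints are tight.
Optimal quantities: limestone filler = 0.5 kg, fly ash = 1.27 kg.
Cost = 0.052·0.5 + 0.067·1.27 = 0.11109.

€0.111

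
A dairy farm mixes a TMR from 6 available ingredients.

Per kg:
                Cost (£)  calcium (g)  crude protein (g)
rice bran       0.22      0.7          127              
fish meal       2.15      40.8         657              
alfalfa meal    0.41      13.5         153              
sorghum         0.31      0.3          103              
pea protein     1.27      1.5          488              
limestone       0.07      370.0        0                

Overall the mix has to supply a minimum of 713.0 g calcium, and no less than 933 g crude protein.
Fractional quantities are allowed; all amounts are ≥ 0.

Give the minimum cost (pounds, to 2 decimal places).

£1.75

Let x1 = kg of rice bran, x2 = kg of fish meal, x3 = kg of alfalfa meal, x4 = kg of sorghum, x5 = kg of pea protein, x6 = kg of limestone.
min 0.22x1 + 2.15x2 + 0.41x3 + 0.31x4 + 1.27x5 + 0.07x6 s.t.:
  0.7x1 + 40.8x2 + 13.5x3 + 0.3x4 + 1.5x5 + 370x6 ≥ 713   (calcium)
  127x1 + 657x2 + 153x3 + 103x4 + 488x5 ≥ 933   (crude protein)
  x1, x2, x3, x4, x5, x6 ≥ 0.
The minimum-cost mix takes nothing from fish meal, alfalfa meal, sorghum, pea protein — only rice bran, limestone. The calcium and crude protein requirements are met with equality.
That vertex is x1 = 7.346, x6 = 1.913.
Hence cost = 0.22·7.346 + 0.07·1.913 = £1.7500.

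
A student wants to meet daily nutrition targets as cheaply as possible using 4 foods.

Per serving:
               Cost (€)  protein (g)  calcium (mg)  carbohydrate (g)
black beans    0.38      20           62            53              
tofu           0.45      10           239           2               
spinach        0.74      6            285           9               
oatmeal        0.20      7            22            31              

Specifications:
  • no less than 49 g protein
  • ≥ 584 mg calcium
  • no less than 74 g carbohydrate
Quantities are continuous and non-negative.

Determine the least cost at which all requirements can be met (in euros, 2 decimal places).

Treat it as an LP. Let x1 = servings of black beans, x2 = servings of tofu, x3 = servings of spinach, x4 = servings of oatmeal.
Minimise 0.38x1 + 0.45x2 + 0.74x3 + 0.2x4 subject to:
  20x1 + 10x2 + 6x3 + 7x4 ≥ 49   (protein)
  62x1 + 239x2 + 285x3 + 22x4 ≥ 584   (calcium)
  53x1 + 2x2 + 9x3 + 31x4 ≥ 74   (carbohydrate)
  x1, x2, x3, x4 ≥ 0.
The minimum-cost mix takes nothing from spinach, oatmeal — only black beans, tofu. There the protein and calcium constraints are tight.
That vertex is x1 = 1.411, x2 = 2.077.
Total cost: 0.38·1.411 + 0.45·2.077 = 1.4708.

€1.47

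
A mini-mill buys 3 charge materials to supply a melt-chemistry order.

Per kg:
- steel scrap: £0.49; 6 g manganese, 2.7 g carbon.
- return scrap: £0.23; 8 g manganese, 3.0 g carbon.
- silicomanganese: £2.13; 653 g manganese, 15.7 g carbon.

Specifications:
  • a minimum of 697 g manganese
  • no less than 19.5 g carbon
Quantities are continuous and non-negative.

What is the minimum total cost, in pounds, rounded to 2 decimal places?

£2.47

Let x1 = kg of steel scrap, x2 = kg of return scrap, x3 = kg of silicomanganese.
Minimise 0.49x1 + 0.23x2 + 2.13x3 subject to:
  6x1 + 8x2 + 653x3 ≥ 697   (manganese)
  2.7x1 + 3x2 + 15.7x3 ≥ 19.5   (carbon)
  x1, x2, x3 ≥ 0.
The cheapest feasible vertex uses only return scrap, silicomanganese; steel scrap is not used. There the manganese and carbon constraints are tight.
Solving gives x2 = 0.9767, x3 = 1.055.
Total cost: 0.23·0.9767 + 2.13·1.055 = 2.4718.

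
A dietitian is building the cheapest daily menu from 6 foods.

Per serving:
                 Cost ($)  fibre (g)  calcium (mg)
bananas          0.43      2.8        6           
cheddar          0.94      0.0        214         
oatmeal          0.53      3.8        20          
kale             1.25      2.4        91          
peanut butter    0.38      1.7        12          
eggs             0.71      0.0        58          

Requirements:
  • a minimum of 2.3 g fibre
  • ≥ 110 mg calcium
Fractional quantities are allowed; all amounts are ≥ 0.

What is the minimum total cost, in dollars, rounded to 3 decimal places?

Let x1 = servings of bananas, x2 = servings of cheddar, x3 = servings of oatmeal, x4 = servings of kale, x5 = servings of peanut butter, x6 = servings of eggs.
Minimise 0.43x1 + 0.94x2 + 0.53x3 + 1.25x4 + 0.38x5 + 0.71x6 subject to:
  2.8x1 + 3.8x3 + 2.4x4 + 1.7x5 ≥ 2.3   (fibre)
  6x1 + 214x2 + 20x3 + 91x4 + 12x5 + 58x6 ≥ 110   (calcium)
  x1, x2, x3, x4, x5, x6 ≥ 0.
The optimal basis is {cheddar, oatmeal}; bananas, kale, peanut butter, eggs drop out. Binding constraints: fibre and calcium.
Optimal quantities: cheddar = 0.4575 servings, oatmeal = 0.6053 servings.
Objective = 0.94·0.4575 + 0.53·0.6053 = 0.75086.

$0.751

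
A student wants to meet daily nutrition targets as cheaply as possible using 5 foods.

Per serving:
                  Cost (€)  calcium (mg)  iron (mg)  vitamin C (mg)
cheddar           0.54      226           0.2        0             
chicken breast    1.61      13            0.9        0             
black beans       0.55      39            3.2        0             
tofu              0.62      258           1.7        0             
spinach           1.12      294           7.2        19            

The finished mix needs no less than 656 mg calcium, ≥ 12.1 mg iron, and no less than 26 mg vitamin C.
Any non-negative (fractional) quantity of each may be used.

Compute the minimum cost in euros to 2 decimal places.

€2.19

Let x1 = servings of cheddar, x2 = servings of chicken breast, x3 = servings of black beans, x4 = servings of tofu, x5 = servings of spinach.
Minimize 0.54x1 + 1.61x2 + 0.55x3 + 0.62x4 + 1.12x5 s.t.:
  226x1 + 13x2 + 39x3 + 258x4 + 294x5 ≥ 656   (calcium)
  0.2x1 + 0.9x2 + 3.2x3 + 1.7x4 + 7.2x5 ≥ 12.1   (iron)
  19x5 ≥ 26   (vitamin C)
  x1, x2, x3, x4, x5 ≥ 0.
The cheapest feasible vertex uses only tofu, spinach; cheddar, chicken breast, black beans are not used. The calcium and iron requirements are met with equality.
Solving gives x4 = 0.8586, x5 = 1.478.
Hence cost = 0.62·0.8586 + 1.12·1.478 = €2.1877.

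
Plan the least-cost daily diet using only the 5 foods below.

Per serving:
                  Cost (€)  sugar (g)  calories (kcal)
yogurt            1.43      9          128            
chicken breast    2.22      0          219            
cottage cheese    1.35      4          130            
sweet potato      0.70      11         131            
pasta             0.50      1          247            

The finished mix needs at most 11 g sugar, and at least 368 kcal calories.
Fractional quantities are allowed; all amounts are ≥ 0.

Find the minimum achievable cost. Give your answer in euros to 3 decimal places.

This is a linear program. Let x1 = servings of yogurt, x2 = servings of chicken breast, x3 = servings of cottage cheese, x4 = servings of sweet potato, x5 = servings of pasta.
min 1.43x1 + 2.22x2 + 1.35x3 + 0.7x4 + 0.5x5 s.t.:
  9x1 + 4x3 + 11x4 + 1x5 ≤ 11   (sugar)
  128x1 + 219x2 + 130x3 + 131x4 + 247x5 ≥ 368   (calories)
  x1, x2, x3, x4, x5 ≥ 0.
The minimum-cost mix takes nothing from yogurt, chicken breast, cottage cheese, sweet potato — only pasta. The calories requirement is met with equality.
That vertex is x5 = 1.49.
Objective = 0.5·1.49 = 0.74500.

€0.745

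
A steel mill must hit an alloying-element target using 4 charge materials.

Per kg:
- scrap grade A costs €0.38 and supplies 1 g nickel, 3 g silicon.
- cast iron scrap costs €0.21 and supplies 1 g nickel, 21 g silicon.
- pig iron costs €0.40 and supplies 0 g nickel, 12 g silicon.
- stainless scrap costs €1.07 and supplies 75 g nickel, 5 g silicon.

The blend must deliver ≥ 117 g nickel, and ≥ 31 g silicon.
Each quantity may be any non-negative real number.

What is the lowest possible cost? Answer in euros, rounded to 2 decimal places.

Set it up as a linear program. Let x1 = kg of scrap grade A, x2 = kg of cast iron scrap, x3 = kg of pig iron, x4 = kg of stainless scrap.
Minimise 0.38x1 + 0.21x2 + 0.4x3 + 1.07x4 subject to:
  1x1 + 1x2 + 75x4 ≥ 117   (nickel)
  3x1 + 21x2 + 12x3 + 5x4 ≥ 31   (silicon)
  x1, x2, x3, x4 ≥ 0.
The minimum-cost mix takes nothing from scrap grade A, pig iron — only cast iron scrap, stainless scrap. There the nickel and silicon constraints are tight.
So cast iron scrap = 1.108 kg, stainless scrap = 1.545 kg.
Objective = 0.21·1.108 + 1.07·1.545 = 1.8858.

€1.89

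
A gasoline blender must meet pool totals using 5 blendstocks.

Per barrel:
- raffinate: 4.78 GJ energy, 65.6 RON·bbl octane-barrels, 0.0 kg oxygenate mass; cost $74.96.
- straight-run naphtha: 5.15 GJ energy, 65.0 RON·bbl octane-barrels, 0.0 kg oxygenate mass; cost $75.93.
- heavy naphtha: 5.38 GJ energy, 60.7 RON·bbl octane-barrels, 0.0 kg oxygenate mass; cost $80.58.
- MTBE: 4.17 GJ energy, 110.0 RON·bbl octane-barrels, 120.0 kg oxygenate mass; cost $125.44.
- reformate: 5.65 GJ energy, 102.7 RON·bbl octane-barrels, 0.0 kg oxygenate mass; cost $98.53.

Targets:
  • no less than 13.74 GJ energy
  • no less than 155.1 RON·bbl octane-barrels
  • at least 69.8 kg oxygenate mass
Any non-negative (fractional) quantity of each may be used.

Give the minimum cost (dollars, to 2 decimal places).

Let x1 = barrels of raffinate, x2 = barrels of straight-run naphtha, x3 = barrels of heavy naphtha, x4 = barrels of MTBE, x5 = barrels of reformate.
min 74.96x1 + 75.93x2 + 80.58x3 + 125.44x4 + 98.53x5 subject to:
  4.78x1 + 5.15x2 + 5.38x3 + 4.17x4 + 5.65x5 ≥ 13.74   (energy)
  65.6x1 + 65x2 + 60.7x3 + 110x4 + 102.7x5 ≥ 155.1   (octane-barrels)
  120x4 ≥ 69.8   (oxygenate mass)
  x1, x2, x3, x4, x5 ≥ 0.
The cheapest feasible vertex uses only straight-run naphtha, MTBE; raffinate, heavy naphtha, reformate are not used. Binding constraints: energy and oxygenate mass.
So straight-run naphtha = 2.197 barrels, MTBE = 0.58167 barrels.
Total cost: 75.93·2.197 + 125.44·0.58167 = 239.7829.

$239.78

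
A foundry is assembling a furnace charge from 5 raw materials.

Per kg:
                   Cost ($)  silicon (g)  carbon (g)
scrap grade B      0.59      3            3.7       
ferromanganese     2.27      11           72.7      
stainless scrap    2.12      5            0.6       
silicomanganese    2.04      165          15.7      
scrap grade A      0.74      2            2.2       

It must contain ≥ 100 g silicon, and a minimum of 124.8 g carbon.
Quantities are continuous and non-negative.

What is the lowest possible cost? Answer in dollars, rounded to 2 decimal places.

Treat it as an LP. Let x1 = kg of scrap grade B, x2 = kg of ferromanganese, x3 = kg of stainless scrap, x4 = kg of silicomanganese, x5 = kg of scrap grade A.
Minimise 0.59x1 + 2.27x2 + 2.12x3 + 2.04x4 + 0.74x5 subject to:
  3x1 + 11x2 + 5x3 + 165x4 + 2x5 ≥ 100   (silicon)
  3.7x1 + 72.7x2 + 0.6x3 + 15.7x4 + 2.2x5 ≥ 124.8   (carbon)
  x1, x2, x3, x4, x5 ≥ 0.
The optimal basis is {ferromanganese, silicomanganese}; scrap grade B, stainless scrap, scrap grade A drop out. Binding constraints: silicon and carbon.
So ferromanganese = 1.609 kg, silicomanganese = 0.4988 kg.
Total cost: 2.27·1.609 + 2.04·0.4988 = 4.6700.

$4.67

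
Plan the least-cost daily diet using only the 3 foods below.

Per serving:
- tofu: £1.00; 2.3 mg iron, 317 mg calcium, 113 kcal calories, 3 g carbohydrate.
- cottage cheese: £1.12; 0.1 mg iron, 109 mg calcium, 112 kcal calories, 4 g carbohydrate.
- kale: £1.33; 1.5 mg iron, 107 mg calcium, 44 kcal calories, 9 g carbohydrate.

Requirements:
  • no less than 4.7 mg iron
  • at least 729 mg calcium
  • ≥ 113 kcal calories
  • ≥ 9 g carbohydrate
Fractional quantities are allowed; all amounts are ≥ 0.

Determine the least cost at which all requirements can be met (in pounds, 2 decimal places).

£2.56

Let x1 = servings of tofu, x2 = servings of cottage cheese, x3 = servings of kale.
min 1x1 + 1.12x2 + 1.33x3 subject to:
  2.3x1 + 0.1x2 + 1.5x3 ≥ 4.7   (iron)
  317x1 + 109x2 + 107x3 ≥ 729   (calcium)
  113x1 + 112x2 + 44x3 ≥ 113   (calories)
  3x1 + 4x2 + 9x3 ≥ 9   (carbohydrate)
  x1, x2, x3 ≥ 0.
The optimal basis is {tofu, kale}; cottage cheese drops out. There the calcium and carbohydrate constraints are tight.
That vertex is x1 = 2.211, x3 = 0.263.
Hence cost = 1·2.211 + 1.33·0.263 = £2.5608.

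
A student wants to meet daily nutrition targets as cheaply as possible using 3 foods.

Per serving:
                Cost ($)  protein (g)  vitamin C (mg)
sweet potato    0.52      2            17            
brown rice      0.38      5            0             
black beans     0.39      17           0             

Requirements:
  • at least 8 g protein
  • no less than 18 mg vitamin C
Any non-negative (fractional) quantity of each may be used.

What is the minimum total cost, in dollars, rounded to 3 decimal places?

$0.686

Let x1 = servings of sweet potato, x2 = servings of brown rice, x3 = servings of black beans.
min 0.52x1 + 0.38x2 + 0.39x3 s.t.:
  2x1 + 5x2 + 17x3 ≥ 8   (protein)
  17x1 ≥ 18   (vitamin C)
  x1, x2, x3 ≥ 0.
The minimum-cost mix takes nothing from brown rice — only sweet potato, black beans. The protein and vitamin C requirements are met with equality.
So sweet potato = 1.059 servings, black beans = 0.346 servings.
Hence cost = 0.52·1.059 + 0.39·0.346 = $0.68562.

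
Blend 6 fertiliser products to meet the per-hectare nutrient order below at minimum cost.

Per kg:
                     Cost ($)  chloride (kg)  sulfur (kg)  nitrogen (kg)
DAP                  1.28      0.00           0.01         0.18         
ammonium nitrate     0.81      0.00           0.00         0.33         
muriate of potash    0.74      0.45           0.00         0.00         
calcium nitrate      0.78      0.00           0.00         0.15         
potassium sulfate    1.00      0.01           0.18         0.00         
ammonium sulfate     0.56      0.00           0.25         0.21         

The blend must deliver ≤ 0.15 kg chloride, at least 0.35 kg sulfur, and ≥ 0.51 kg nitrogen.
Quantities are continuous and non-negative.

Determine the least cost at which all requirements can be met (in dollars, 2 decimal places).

$1.31

Set it up as a linear program. Let x1 = kg of DAP, x2 = kg of ammonium nitrate, x3 = kg of muriate of potash, x4 = kg of calcium nitrate, x5 = kg of potassium sulfate, x6 = kg of ammonium sulfate.
Minimise 1.28x1 + 0.81x2 + 0.74x3 + 0.78x4 + 1x5 + 0.56x6 s.t.:
  0.45x3 + 0.01x5 ≤ 0.15   (chloride)
  0.01x1 + 0.18x5 + 0.25x6 ≥ 0.35   (sulfur)
  0.18x1 + 0.33x2 + 0.15x4 + 0.21x6 ≥ 0.51   (nitrogen)
  x1, x2, x3, x4, x5, x6 ≥ 0.
At the optimum only ammonium nitrate, ammonium sulfate are positive (DAP, muriate of potash, calcium nitrate, potassium sulfate = 0). The sulfur and nitrogen requirements are met with equality.
That vertex is x2 = 0.6545, x6 = 1.4.
Hence cost = 0.81·0.6545 + 0.56·1.4 = $1.3141.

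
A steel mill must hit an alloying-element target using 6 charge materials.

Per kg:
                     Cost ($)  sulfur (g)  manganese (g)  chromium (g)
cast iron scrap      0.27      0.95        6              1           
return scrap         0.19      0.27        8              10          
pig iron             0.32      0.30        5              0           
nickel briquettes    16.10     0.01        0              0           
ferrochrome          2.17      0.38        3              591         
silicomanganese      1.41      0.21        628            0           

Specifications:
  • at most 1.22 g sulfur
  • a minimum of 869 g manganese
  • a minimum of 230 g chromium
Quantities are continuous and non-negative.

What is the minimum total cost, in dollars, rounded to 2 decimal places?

$2.79

Set it up as a linear program. Let x1 = kg of cast iron scrap, x2 = kg of return scrap, x3 = kg of pig iron, x4 = kg of nickel briquettes, x5 = kg of ferrochrome, x6 = kg of silicomanganese.
Minimize 0.27x1 + 0.19x2 + 0.32x3 + 16.1x4 + 2.17x5 + 1.41x6 subject to:
  0.95x1 + 0.27x2 + 0.3x3 + 0.01x4 + 0.38x5 + 0.21x6 ≤ 1.22   (sulfur)
  6x1 + 8x2 + 5x3 + 3x5 + 628x6 ≥ 869   (manganese)
  1x1 + 10x2 + 591x5 ≥ 230   (chromium)
  x1, x2, x3, x4, x5, x6 ≥ 0.
At the optimum only ferrochrome, silicomanganese are positive (cast iron scrap, return scrap, pig iron, nickel briquettes = 0). There the manganese and chromium constraints are tight.
That vertex is x5 = 0.3892, x6 = 1.382.
Cost = 2.17·0.3892 + 1.41·1.382 = 2.7932.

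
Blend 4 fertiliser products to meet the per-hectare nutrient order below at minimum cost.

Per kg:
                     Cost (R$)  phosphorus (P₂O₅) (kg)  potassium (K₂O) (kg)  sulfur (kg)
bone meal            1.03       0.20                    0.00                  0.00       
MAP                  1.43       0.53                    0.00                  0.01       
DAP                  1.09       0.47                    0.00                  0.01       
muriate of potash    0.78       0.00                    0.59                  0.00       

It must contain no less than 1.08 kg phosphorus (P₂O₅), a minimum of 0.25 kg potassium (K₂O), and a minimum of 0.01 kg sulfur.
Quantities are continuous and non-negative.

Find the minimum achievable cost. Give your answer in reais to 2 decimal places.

R$2.84

Set it up as a linear program. Let x1 = kg of bone meal, x2 = kg of MAP, x3 = kg of DAP, x4 = kg of muriate of potash.
Minimise 1.03x1 + 1.43x2 + 1.09x3 + 0.78x4 s.t.:
  0.2x1 + 0.53x2 + 0.47x3 ≥ 1.08   (phosphorus (P₂O₅))
  0.59x4 ≥ 0.25   (potassium (K₂O))
  0.01x2 + 0.01x3 ≥ 0.01   (sulfur)
  x1, x2, x3, x4 ≥ 0.
At the optimum only DAP, muriate of potash are positive (bone meal, MAP = 0). The phosphorus (P₂O₅) and potassium (K₂O) requirements are met with equality.
Solving gives x3 = 2.298, x4 = 0.4237.
Objective = 1.09·2.298 + 0.78·0.4237 = 2.8353.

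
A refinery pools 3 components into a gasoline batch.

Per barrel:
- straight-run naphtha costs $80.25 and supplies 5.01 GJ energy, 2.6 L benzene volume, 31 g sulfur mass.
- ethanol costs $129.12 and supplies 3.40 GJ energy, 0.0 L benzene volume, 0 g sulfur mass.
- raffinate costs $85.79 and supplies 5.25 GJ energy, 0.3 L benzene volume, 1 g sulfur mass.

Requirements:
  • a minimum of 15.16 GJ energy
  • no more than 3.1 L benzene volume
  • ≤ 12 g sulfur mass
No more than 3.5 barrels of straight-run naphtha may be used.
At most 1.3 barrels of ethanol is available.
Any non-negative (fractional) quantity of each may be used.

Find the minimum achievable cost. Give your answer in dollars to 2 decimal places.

Treat it as an LP. Let x1 = barrels of straight-run naphtha, x2 = barrels of ethanol, x3 = barrels of raffinate.
Minimize 80.25x1 + 129.12x2 + 85.79x3 s.t.:
  5.01x1 + 3.4x2 + 5.25x3 ≥ 15.16   (energy)
  2.6x1 + 0.3x3 ≤ 3.1   (benzene volume)
  31x1 + 1x3 ≤ 12   (sulfur mass)
  x1 ≤ 3.5
  x2 ≤ 1.3
  x1, x2, x3 ≥ 0.
At the optimum only straight-run naphtha, raffinate are positive (ethanol = 0). Binding constraints: energy and sulfur mass.
That vertex is x1 = 0.30328, x3 = 2.5982.
Cost = 80.25·0.30328 + 85.79·2.5982 = 247.2378.

$247.24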